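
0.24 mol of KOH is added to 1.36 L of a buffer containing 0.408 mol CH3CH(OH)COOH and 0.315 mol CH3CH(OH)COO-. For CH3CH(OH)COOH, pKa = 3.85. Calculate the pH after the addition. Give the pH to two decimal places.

pH = 4.37

After neutralization: n(CH3CH(OH)COOH) = 0.168 mol, n(CH3CH(OH)COO-) = 0.555 mol.
pH = pKa + log(n_CH3CH(OH)COO-/n_CH3CH(OH)COOH) = 3.85 + log(0.555/0.168) = 3.85 + (+0.519)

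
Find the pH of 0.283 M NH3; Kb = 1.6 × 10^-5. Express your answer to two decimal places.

pH = 11.33

NH3 + H2O ⇌ NH4+ + OH-
Kb = [OH-]²/(0.283 − [OH-]) = 1.6 × 10^-5
Neglecting [OH-] in the denominator: [OH-] = √(1.6 × 10^-5 × 0.283) = 2.13 × 10^-3 M
pOH = 2.67, so pH = 14.00 − pOH = 11.33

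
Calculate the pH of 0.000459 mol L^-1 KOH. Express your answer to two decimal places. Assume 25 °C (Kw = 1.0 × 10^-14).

KOH is a strong base; [OH-] = 0.000459 M.
pOH = -log(0.000459) = 3.34
pH = 14.00 - 3.34 = 10.66

pH = 10.66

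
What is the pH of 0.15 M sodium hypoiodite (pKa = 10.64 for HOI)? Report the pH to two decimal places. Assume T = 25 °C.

OI- is the conjugate base of the weak acid HOI.
Ka = 10^(−10.64) = 2.29 × 10^-11
Kb = Kw/Ka = 1.0×10^-14 / 2.29 × 10^-11 = 4.37 × 10^-4
Let x = [OH-] at equilibrium. Kb = x²/(0.15 − x).
Here C₀/Kb ≈ 343, so the small-x approximation fails. Use the quadratic:
x = (−Kb + √(Kb² + 4·Kb·C₀))/2 = 7.88 × 10^-3 M
pOH = 2.10, so pH = 14.00 − pOH = 11.90

pH = 11.90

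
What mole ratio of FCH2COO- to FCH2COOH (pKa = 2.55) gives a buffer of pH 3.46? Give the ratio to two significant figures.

pH = pKa + log(r) ⇒ log(r) = 3.46 − 2.55 = +0.91
r = [FCH2COO-]/[FCH2COOH] = 10^(+0.91) = 8.13

ratio = 8.1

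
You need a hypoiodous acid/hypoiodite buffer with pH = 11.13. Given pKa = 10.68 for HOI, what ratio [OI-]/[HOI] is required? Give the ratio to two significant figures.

ratio = 2.8

pH = pKa + log(r) ⇒ log(r) = 11.13 − 10.68 = +0.45
r = [OI-]/[HOI] = 10^(+0.45) = 2.82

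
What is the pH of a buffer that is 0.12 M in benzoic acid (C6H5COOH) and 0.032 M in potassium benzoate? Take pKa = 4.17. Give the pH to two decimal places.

Henderson–Hasselbalch: pH = pKa + log([C6H5COO-]/[C6H5COOH]) = 4.17 + log(0.032/0.12)
pH = 4.17 + (-0.574) = 3.60

pH = 3.60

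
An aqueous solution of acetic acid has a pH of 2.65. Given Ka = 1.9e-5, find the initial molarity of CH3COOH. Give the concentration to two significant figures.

[H+] = 10^(-2.65) = 2.24 × 10^-3 M = x
Ka = x²/(C₀ − x) ⇒ C₀ = x + x²/Ka
C₀ = 2.24 × 10^-3 + (2.24 × 10^-3)²/(1.9 × 10^-5) = 2.66 × 10^-1 M

C₀ = 2.7 × 10^-1 M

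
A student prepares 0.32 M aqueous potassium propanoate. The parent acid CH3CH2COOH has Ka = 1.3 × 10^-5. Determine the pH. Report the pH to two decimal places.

pH = 9.20

CH3CH2COO- is the conjugate base of the weak acid CH3CH2COOH.
Kb = Kw/Ka = 1.0×10^-14 / 1.3 × 10^-5 = 7.69 × 10^-10
Let x = [OH-] at equilibrium. Kb = x²/(0.32 − x).
Neglecting x in the denominator: x = √(7.69 × 10^-10 × 0.32) = 1.57 × 10^-5 M
Check: 0.0049% ionized — well under 5%, approximation valid.
pOH = 4.80, so pH = 14.00 − pOH = 9.20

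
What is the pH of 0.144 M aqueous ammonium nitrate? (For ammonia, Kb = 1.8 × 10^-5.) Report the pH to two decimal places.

NH4+ is the conjugate acid of the weak base NH3.
Ka = Kw/Kb = 1.0×10^-14 / 1.8 × 10^-5 = 5.56 × 10^-10
Let x = [H+] at equilibrium. Ka = x²/(0.144 − x).
Neglecting x in the denominator: x = √(5.56 × 10^-10 × 0.144) = 8.95 × 10^-6 M
Check: 0.0062% ionized — well under 5%, approximation valid.
pH = −log(8.95 × 10^-6) = 5.05

pH = 5.05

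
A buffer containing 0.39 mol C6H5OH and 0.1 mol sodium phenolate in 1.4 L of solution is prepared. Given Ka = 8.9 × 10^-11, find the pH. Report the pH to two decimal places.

pKa = −log(8.9 × 10^-11) = 10.051
pH = pKa + log([A⁻]/[HA]) = 10.051 + log(0.1/0.39)
pH = 10.051 + (-0.591) = 9.46

pH = 9.46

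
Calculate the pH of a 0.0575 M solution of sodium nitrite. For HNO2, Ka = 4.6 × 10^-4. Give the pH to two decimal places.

pH = 8.05

NO2- is the conjugate base of the weak acid HNO2.
Kb = Kw/Ka = 1.0×10^-14 / 4.6 × 10^-4 = 2.17 × 10^-11
Let x = [OH-] at equilibrium. Kb = x²/(0.0575 − x).
Neglecting x in the denominator: x = √(2.17 × 10^-11 × 0.0575) = 1.12 × 10^-6 M
pOH = −log(1.12 × 10^-6) = 5.95; pH = 14.00 − 5.95 = 8.05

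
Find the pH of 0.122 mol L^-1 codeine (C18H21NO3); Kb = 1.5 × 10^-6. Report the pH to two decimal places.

C18H21NO3 + H2O ⇌ C18H22NO3+ + OH-
From the ICE table, Kb = [OH-]²/(0.122 − [OH-]) = 1.5 × 10^-6.
Assume [OH-] ≪ 0.122: [OH-] ≈ √(1.5 × 10^-6 × 0.122) = 4.28 × 10^-4 M
([OH-]/C₀ = 0.35% < 5%, so the approximation holds.)
pOH = −log(4.28 × 10^-4) = 3.37; pH = 14.00 − 3.37 = 10.63

pH = 10.63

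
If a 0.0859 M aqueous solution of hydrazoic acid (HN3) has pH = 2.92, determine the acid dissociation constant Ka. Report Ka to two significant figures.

[H+] = 10^(-2.92) = 1.20 × 10^-3 M
At equilibrium [HA] = 0.0859 − 1.20 × 10^-3 = 8.47 × 10^-2 M
Ka = [H+][A-]/[HA] = (1.20 × 10^-3)² / 8.47 × 10^-2 = 1.7 × 10^-5

Ka = 1.7 × 10^-5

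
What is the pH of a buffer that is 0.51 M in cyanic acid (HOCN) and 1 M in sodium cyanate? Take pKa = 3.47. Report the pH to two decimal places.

pH = 3.76

Using pH = pKa + log([base]/[acid]) with [base]/[acid] = 1/0.51:
pH = 3.47 + (+0.292) = 3.76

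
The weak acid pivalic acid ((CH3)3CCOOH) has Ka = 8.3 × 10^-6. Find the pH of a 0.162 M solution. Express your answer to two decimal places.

(CH3)3CCOOH ⇌ (CH3)3CCOO- + H+
From the ICE table, Ka = [H+]²/(0.162 − [H+]) = 8.3 × 10^-6.
Neglecting [H+] in the denominator: [H+] = √(8.3 × 10^-6 × 0.162) = 1.16 × 10^-3 M
pH = −log[H+] = −log(1.16 × 10^-3) = 2.94

pH = 2.94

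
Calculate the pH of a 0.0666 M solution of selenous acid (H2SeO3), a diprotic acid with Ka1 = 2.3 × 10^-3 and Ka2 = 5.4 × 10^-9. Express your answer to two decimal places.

pH = 1.95

Since Ka1 ≫ Ka2, the first ionization dominates [H+].
Ka1 = x²/(0.0666 − x) = 2.3 × 10^-3
Solving the quadratic: x = (−Ka1 + √(Ka1² + 4·Ka1·C₀))/2 = 1.13 × 10^-2 M
pH = −log(1.13 × 10^-2) = 1.95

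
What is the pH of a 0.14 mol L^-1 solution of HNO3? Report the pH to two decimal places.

pH = 0.85

HNO3 is a strong acid and dissociates completely, so [H+] = 0.14 M.
pH = -log(0.14) = 0.85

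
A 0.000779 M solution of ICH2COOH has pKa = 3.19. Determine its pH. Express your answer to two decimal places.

ICH2COOH ⇌ ICH2COO- + H+
Ka = 10^(−3.19) = 6.46 × 10^-4
Ka = [H+]²/(0.000779 − [H+]) = 6.46 × 10^-4
Here C₀/Ka ≈ 1.21, so the small-[H+] approximation fails. Use the quadratic:
[H+] = (−Ka + √(Ka² + 4·Ka·C₀))/2 = 4.56 × 10^-4 M
pH = −log[H+] = −log(4.56 × 10^-4) = 3.34

pH = 3.34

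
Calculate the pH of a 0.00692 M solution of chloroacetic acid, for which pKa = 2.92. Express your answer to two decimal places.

pH = 2.63

ClCH2COOH ⇌ ClCH2COO- + H+
Ka = 10^(−2.92) = 1.20 × 10^-3
From the ICE table, Ka = x²/(0.00692 − x) = 1.20 × 10^-3.
The 5% rule fails; solving x² + Ka·x − Ka·C₀ = 0 exactly:
x = [−0.0012 + √(0.0012² + 3.32e-05)]/2 = 2.34 × 10^-3 M
pH = −log(2.34 × 10^-3) = 2.63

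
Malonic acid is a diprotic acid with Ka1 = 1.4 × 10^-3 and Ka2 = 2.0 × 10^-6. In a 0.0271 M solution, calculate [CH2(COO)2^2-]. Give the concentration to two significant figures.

2.0 × 10^-6 M

First ionization gives [H+] ≈ [CH2(COOH)COO-] = 5.50 × 10^-3 M.
Second step: Ka2 = [H+][CH2(COO)2^2-]/[CH2(COOH)COO-] ≈ [CH2(COO)2^2-] (since [H+] ≈ [CH2(COOH)COO-]).
So [CH2(COO)2^2-] ≈ Ka2.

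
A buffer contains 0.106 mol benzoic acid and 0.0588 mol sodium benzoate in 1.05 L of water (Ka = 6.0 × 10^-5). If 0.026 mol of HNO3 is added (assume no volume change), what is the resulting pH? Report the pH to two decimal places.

pH = 3.62

After neutralization: n(C6H5COOH) = 0.132 mol, n(C6H5COO-) = 0.0328 mol.
pKa = −log(6.0 × 10^-5) = 4.222
Henderson–Hasselbalch with mole ratio 0.0328/0.132: pH = 4.222 + (-0.605)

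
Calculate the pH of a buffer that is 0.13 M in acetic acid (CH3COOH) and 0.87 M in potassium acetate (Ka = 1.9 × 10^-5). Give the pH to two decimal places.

pH = 5.55

pKa = −log(1.9 × 10^-5) = 4.721
Using pH = pKa + log([base]/[acid]) with [base]/[acid] = 0.87/0.13:
pH = 4.721 + (+0.826) = 5.55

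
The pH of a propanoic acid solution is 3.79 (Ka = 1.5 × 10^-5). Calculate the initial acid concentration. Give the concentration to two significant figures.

[H+] = 10^(-3.79) = 1.62 × 10^-4 M = x
Ka = x²/(C₀ − x) ⇒ C₀ = x + x²/Ka
C₀ = 1.62 × 10^-4 + (1.62 × 10^-4)²/(1.5 × 10^-5) = 1.91 × 10^-3 M

C₀ = 1.9 × 10^-3 M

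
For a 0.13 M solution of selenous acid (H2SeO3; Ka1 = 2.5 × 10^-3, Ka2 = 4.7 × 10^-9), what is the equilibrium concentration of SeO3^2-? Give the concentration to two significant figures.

First ionization gives [H+] ≈ [HSeO3-] = 1.68 × 10^-2 M.
Second step: Ka2 = [H+][SeO3^2-]/[HSeO3-] ≈ [SeO3^2-] (since [H+] ≈ [HSeO3-]).
So [SeO3^2-] ≈ Ka2.

4.7 × 10^-9 M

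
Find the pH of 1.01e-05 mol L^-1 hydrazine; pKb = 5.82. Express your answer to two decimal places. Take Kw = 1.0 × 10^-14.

pH = 8.51

N2H4 + H2O ⇌ N2H5+ + OH-
Kb = 10^(−5.82) = 1.51 × 10^-6
Kb = [OH-]²/(1.01e-05 − [OH-]) = 1.51 × 10^-6
Here C₀/Kb ≈ 6.69, so the small-[OH-] approximation fails. Use the quadratic:
[OH-] = (−Kb + √(Kb² + 4·Kb·C₀))/2 = 3.22 × 10^-6 M
pOH = −log(3.22 × 10^-6) = 5.49; pH = 14.00 − 5.49 = 8.51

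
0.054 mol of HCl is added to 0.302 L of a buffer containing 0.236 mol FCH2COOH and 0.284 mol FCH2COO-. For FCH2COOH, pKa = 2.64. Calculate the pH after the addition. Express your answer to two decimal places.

Added H+ converts FCH2COO- to FCH2COOH: FCH2COOH → 0.29 mol, FCH2COO- → 0.23 mol.
Henderson–Hasselbalch with mole ratio 0.23/0.29: pH = 2.64 + (-0.101)

pH = 2.54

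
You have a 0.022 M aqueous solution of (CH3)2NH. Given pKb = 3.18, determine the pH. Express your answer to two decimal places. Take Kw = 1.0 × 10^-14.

pH = 11.54

(CH3)2NH + H2O ⇌ (CH3)2NH2+ + OH-
Kb = 10^(−3.18) = 6.61 × 10^-4
From the ICE table, Kb = x²/(0.022 − x) = 6.61 × 10^-4.
The 5% rule fails; solving x² + Kb·x − Kb·C₀ = 0 exactly:
x = [−0.000661 + √(0.000661² + 5.82e-05)]/2 = 3.50 × 10^-3 M
pOH = 2.46, so pH = 14.00 − pOH = 11.54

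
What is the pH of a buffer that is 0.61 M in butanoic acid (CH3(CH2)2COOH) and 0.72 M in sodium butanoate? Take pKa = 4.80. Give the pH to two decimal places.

pH = pKa + log([A⁻]/[HA]) = 4.80 + log(0.72/0.61)
pH = 4.80 + (+0.072) = 4.87

pH = 4.87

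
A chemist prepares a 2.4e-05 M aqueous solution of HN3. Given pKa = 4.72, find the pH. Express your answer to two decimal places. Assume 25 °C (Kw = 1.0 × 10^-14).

HN3 ⇌ N3- + H+
Ka = 10^(−4.72) = 1.91 × 10^-5
Ka = [H+]²/(2.4e-05 − [H+]) = 1.91 × 10^-5
The 5% rule fails; solving [H+]² + Ka·[H+] − Ka·C₀ = 0 exactly:
[H+] = (−Ka + √(Ka² + 4·Ka·C₀))/2 = 1.39 × 10^-5 M
pH = −log(1.39 × 10^-5) = 4.86

pH = 4.86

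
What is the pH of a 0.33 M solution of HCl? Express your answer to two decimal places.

pH = 0.48

HCl is a strong acid and dissociates completely, so [H+] = 0.33 M.
pH = -log(0.33) = 0.48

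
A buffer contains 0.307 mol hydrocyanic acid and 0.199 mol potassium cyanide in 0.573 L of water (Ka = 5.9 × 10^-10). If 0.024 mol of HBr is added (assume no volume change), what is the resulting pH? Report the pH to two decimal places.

pH = 8.95

Added H+ converts CN- to HCN: HCN → 0.331 mol, CN- → 0.175 mol.
pKa = −log(5.9 × 10^-10) = 9.229
pH = pKa + log(n_CN-/n_HCN) = 9.229 + log(0.175/0.331) = 9.229 + (-0.277)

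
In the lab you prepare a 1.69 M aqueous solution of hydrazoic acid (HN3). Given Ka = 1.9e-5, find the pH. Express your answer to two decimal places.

pH = 2.25

HN3 ⇌ N3- + H+
Ka = [H+]²/(1.69 − [H+]) = 1.9 × 10^-5
Assume [H+] ≪ 1.69: [H+] ≈ √(1.9 × 10^-5 × 1.69) = 5.67 × 10^-3 M
Check: 0.34% ionized — well under 5%, approximation valid.
pH = −log(5.67 × 10^-3) = 2.25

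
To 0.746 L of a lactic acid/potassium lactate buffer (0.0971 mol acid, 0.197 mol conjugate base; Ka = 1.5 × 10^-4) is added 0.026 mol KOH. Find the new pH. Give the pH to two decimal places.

pH = 4.32

After neutralization: n(CH3CH(OH)COOH) = 0.0711 mol, n(CH3CH(OH)COO-) = 0.223 mol.
pKa = −log(1.5 × 10^-4) = 3.824
pH = pKa + log([A⁻]/[HA]) = 3.824 + log(0.223/0.0711) = 3.824 +0.496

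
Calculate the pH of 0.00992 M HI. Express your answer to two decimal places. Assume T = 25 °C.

HI is a strong acid and dissociates completely, so [H+] = 0.00992 M.
pH = -log(0.00992) = 2.00

pH = 2.00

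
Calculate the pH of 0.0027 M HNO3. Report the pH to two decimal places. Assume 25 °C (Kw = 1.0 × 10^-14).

pH = 2.57

HNO3 is a strong acid and dissociates completely, so [H+] = 0.0027 M.
pH = -log(0.0027) = 2.57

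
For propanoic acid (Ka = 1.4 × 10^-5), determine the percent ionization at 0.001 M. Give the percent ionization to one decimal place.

CH3CH2COOH ⇌ CH3CH2COO- + H+; let x = [H+] at equilibrium.
Ka = x²/(C₀ − x); solving the quadratic gives x = 1.12 × 10^-4 M.
% ionization = x/C₀ × 100% = 1.12 × 10^-4/0.001 × 100% = 11.2%

11.2%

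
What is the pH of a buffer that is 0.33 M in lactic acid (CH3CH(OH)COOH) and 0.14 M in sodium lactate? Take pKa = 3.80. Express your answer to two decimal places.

Using pH = pKa + log([base]/[acid]) with [base]/[acid] = 0.14/0.33:
pH = 3.80 + (-0.372) = 3.43

pH = 3.43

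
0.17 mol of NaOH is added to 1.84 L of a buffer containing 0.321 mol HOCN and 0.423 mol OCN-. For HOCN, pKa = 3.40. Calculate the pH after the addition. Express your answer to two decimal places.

After neutralization: n(HOCN) = 0.151 mol, n(OCN-) = 0.593 mol.
Henderson–Hasselbalch with mole ratio 0.593/0.151: pH = 3.40 + (+0.594)

pH = 3.99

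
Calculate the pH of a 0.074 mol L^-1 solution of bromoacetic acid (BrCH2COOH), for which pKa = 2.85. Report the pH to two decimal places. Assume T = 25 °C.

BrCH2COOH ⇌ BrCH2COO- + H+
Ka = 10^(−2.85) = 1.41 × 10^-3
From the ICE table, Ka = x²/(0.074 − x) = 1.41 × 10^-3.
x is not negligible relative to C₀; solve x² + 0.00141·x − 0.000104 = 0.
x = [−0.00141 + √(0.00141² + 0.000417)]/2 = 9.53 × 10^-3 M
pH = −log(9.53 × 10^-3) = 2.02

pH = 2.02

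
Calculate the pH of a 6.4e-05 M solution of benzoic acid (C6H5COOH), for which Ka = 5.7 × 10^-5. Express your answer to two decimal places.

C6H5COOH ⇌ C6H5COO- + H+
From the ICE table, Ka = [H+]²/(6.4e-05 − [H+]) = 5.7 × 10^-5.
Here C₀/Ka ≈ 1.12, so the small-[H+] approximation fails. Use the quadratic:
[H+] = [−5.7e-05 + √(5.7e-05² + 1.46e-08)]/2 = 3.83 × 10^-5 M
pH = −log(3.83 × 10^-5) = 4.42

pH = 4.42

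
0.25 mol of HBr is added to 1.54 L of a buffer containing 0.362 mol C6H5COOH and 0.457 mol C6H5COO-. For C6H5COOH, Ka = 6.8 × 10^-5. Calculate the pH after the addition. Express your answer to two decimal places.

After neutralization: n(C6H5COOH) = 0.612 mol, n(C6H5COO-) = 0.207 mol.
pKa = −log(6.8 × 10^-5) = 4.167
Henderson–Hasselbalch with mole ratio 0.207/0.612: pH = 4.167 + (-0.471)

pH = 3.70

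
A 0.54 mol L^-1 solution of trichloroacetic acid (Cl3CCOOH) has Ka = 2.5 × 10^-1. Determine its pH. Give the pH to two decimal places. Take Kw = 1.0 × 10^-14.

pH = 0.58

Cl3CCOOH ⇌ Cl3CCOO- + H+
Ka = [H+]²/(0.54 − [H+]) = 2.5 × 10^-1
[H+] is not negligible relative to C₀; solve [H+]² + 0.25·[H+] − 0.135 = 0.
[H+] = [−0.25 + √(0.25² + 0.54)]/2 = 2.63 × 10^-1 M
pH = −log[H+] = −log(2.63 × 10^-1) = 0.58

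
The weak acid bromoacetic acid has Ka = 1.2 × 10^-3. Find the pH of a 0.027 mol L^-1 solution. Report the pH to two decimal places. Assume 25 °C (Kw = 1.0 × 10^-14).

BrCH2COOH ⇌ BrCH2COO- + H+
Ka = x²/(0.027 − x) = 1.2 × 10^-3
x is not negligible relative to C₀; solve x² + 0.0012·x − 3.24e-05 = 0.
x = [−0.0012 + √(0.0012² + 0.00013)]/2 = 5.12 × 10^-3 M
pH = −log(5.12 × 10^-3) = 2.29

pH = 2.29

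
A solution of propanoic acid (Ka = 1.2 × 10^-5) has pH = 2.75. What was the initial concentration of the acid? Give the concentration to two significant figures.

[H+] = 10^(-2.75) = 1.78 × 10^-3 M = x
Ka = x²/(C₀ − x) ⇒ C₀ = x + x²/Ka
C₀ = 1.78 × 10^-3 + (1.78 × 10^-3)²/(1.2 × 10^-5) = 2.66 × 10^-1 M

C₀ = 2.7 × 10^-1 M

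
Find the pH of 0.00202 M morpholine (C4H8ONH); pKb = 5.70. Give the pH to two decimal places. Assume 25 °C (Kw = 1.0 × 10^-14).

C4H8ONH + H2O ⇌ C4H8ONH2+ + OH-
Kb = 10^(−5.70) = 2.00 × 10^-6
From the ICE table, Kb = [OH-]²/(0.00202 − [OH-]) = 2.00 × 10^-6.
Assume [OH-] ≪ 0.00202: [OH-] ≈ √(2.00 × 10^-6 × 0.00202) = 6.36 × 10^-5 M
Check: 3.1% ionized — well under 5%, approximation valid.
pOH = −log(6.36 × 10^-5) = 4.20; pH = 14.00 − 4.20 = 9.80

pH = 9.80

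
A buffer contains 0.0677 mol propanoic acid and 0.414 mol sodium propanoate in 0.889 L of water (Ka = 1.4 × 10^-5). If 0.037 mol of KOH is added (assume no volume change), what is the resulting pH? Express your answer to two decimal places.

pH = 6.02

After neutralization: n(CH3CH2COOH) = 0.0307 mol, n(CH3CH2COO-) = 0.451 mol.
pKa = −log(1.4 × 10^-5) = 4.854
pH = pKa + log(n_CH3CH2COO-/n_CH3CH2COOH) = 4.854 + log(0.451/0.0307) = 4.854 + (+1.167)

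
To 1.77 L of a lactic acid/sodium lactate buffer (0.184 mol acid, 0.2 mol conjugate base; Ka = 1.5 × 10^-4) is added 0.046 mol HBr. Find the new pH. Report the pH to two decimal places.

Added H+ converts CH3CH(OH)COO- to CH3CH(OH)COOH: CH3CH(OH)COOH → 0.23 mol, CH3CH(OH)COO- → 0.154 mol.
pKa = −log(1.5 × 10^-4) = 3.824
Henderson–Hasselbalch with mole ratio 0.154/0.23: pH = 3.824 + (-0.174)

pH = 3.65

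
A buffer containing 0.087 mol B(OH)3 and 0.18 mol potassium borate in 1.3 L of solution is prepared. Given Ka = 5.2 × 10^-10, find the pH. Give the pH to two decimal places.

pKa = −log(5.2 × 10^-10) = 9.284
Using pH = pKa + log([base]/[acid]) with [base]/[acid] = 0.18/0.087:
pH = 9.284 + (+0.316) = 9.60

pH = 9.60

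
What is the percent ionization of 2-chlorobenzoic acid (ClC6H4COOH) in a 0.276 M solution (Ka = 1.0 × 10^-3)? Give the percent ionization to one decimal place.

5.8%

ClC6H4COOH ⇌ ClC6H4COO- + H+; let x = [H+] at equilibrium.
Ka = x²/(C₀ − x); solving the quadratic gives x = 1.61 × 10^-2 M.
% ionization = x/C₀ × 100% = 1.61 × 10^-2/0.276 × 100% = 5.8%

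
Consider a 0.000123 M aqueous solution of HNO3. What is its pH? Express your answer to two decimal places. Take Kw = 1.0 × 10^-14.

pH = 3.91

HNO3 is a strong acid and dissociates completely, so [H+] = 0.000123 M.
pH = -log(0.000123) = 3.91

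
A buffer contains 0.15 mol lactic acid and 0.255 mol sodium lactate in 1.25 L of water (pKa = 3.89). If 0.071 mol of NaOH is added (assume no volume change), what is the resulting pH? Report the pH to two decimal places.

OH- converts CH3CH(OH)COOH to CH3CH(OH)COO-: CH3CH(OH)COOH → 0.079 mol, CH3CH(OH)COO- → 0.326 mol.
Henderson–Hasselbalch with mole ratio 0.326/0.079: pH = 3.89 + (+0.616)

pH = 4.51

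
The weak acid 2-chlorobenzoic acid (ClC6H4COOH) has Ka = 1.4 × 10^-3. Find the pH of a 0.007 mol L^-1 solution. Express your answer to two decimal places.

ClC6H4COOH ⇌ ClC6H4COO- + H+
Ka = x²/(0.007 − x) = 1.4 × 10^-3
x is not negligible relative to C₀; solve x² + 0.0014·x − 9.8e-06 = 0.
x = [−0.0014 + √(0.0014² + 3.92e-05)]/2 = 2.51 × 10^-3 M
pH = −log[H+] = −log(2.51 × 10^-3) = 2.60

pH = 2.60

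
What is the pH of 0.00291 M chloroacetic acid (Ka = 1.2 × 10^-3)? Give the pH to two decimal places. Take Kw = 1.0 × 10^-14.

pH = 2.87

ClCH2COOH ⇌ ClCH2COO- + H+
Ka = [H+]²/(0.00291 − [H+]) = 1.2 × 10^-3
[H+] is not negligible relative to C₀; solve [H+]² + 0.0012·[H+] − 3.49e-06 = 0.
[H+] = [−0.0012 + √(0.0012² + 1.4e-05)]/2 = 1.36 × 10^-3 M
pH = −log[H+] = −log(1.36 × 10^-3) = 2.87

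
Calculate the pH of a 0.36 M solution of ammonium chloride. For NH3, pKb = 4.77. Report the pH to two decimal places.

NH4+ is the conjugate acid of the weak base NH3.
Kb = 10^(−4.77) = 1.70 × 10^-5
Ka = Kw/Kb = 1.0×10^-14 / 1.70 × 10^-5 = 5.88 × 10^-10
Ka = x²/(0.36 − x) = 5.88 × 10^-10
Assume x ≪ 0.36: x ≈ √(5.88 × 10^-10 × 0.36) = 1.45 × 10^-5 M
(x/C₀ = 0.004% < 5%, so the approximation holds.)
pH = −log(1.45 × 10^-5) = 4.84

pH = 4.84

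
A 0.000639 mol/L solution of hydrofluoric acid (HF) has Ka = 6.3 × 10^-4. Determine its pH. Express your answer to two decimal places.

pH = 3.41

HF ⇌ F- + H+
From the ICE table, Ka = [H+]²/(0.000639 − [H+]) = 6.3 × 10^-4.
The 5% rule fails; solving [H+]² + Ka·[H+] − Ka·C₀ = 0 exactly:
[H+] = (−Ka + √(Ka² + 4·Ka·C₀))/2 = 3.93 × 10^-4 M
pH = −log[H+] = −log(3.93 × 10^-4) = 3.41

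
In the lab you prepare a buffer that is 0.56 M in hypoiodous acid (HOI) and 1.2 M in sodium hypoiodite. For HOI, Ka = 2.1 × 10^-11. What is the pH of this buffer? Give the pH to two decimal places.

pH = 11.01

pKa = −log(2.1 × 10^-11) = 10.678
pH = pKa + log([A⁻]/[HA]) = 10.678 + log(1.2/0.56)
pH = 10.678 + (+0.331) = 11.01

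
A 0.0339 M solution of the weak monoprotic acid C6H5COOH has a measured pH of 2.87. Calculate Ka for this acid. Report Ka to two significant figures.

Ka = 5.6 × 10^-5

[H+] = 10^(-2.87) = 1.35 × 10^-3 M
At equilibrium [HA] = 0.0339 − 1.35 × 10^-3 = 3.26 × 10^-2 M
Ka = [H+][A-]/[HA] = (1.35 × 10^-3)² / 3.26 × 10^-2 = 5.6 × 10^-5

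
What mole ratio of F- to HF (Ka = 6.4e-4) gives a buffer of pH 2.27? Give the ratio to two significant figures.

pKa = -log(6.4 × 10^-4) = 3.194
pH = pKa + log(r) ⇒ log(r) = 2.27 − 3.194 = -0.924
r = [F-]/[HF] = 10^(-0.924) = 0.119

ratio = 0.12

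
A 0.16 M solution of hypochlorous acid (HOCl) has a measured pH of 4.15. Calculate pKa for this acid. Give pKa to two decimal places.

pKa = 7.50

[H+] = 10^(-4.15) = 7.08 × 10^-5 M
At equilibrium [HA] = 0.16 − 7.08 × 10^-5 = 1.60 × 10^-1 M
Ka = [H+][A-]/[HA] = (7.08 × 10^-5)² / 1.60 × 10^-1 = 3.13 × 10^-8
pKa = -log(3.13 × 10^-8) = 7.50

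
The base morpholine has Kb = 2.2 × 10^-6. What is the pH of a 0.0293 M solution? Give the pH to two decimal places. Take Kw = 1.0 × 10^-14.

C4H8ONH + H2O ⇌ C4H8ONH2+ + OH-
Kb = x²/(0.0293 − x) = 2.2 × 10^-6
Neglecting x in the denominator: x = √(2.2 × 10^-6 × 0.0293) = 2.54 × 10^-4 M
pOH = −log(2.54 × 10^-4) = 3.60; pH = 14.00 − 3.60 = 10.40

pH = 10.40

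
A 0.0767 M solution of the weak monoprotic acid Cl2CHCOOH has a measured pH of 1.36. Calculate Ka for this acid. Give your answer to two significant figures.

Ka = 5.8 × 10^-2

[H+] = 10^(-1.36) = 4.37 × 10^-2 M
At equilibrium [HA] = 0.0767 − 4.37 × 10^-2 = 3.30 × 10^-2 M
Ka = [H+][A-]/[HA] = (4.37 × 10^-2)² / 3.30 × 10^-2 = 5.8 × 10^-2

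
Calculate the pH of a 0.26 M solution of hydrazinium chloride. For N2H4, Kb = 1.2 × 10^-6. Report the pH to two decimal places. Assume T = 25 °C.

N2H5+ is the conjugate acid of the weak base N2H4.
Ka = Kw/Kb = 1.0×10^-14 / 1.2 × 10^-6 = 8.33 × 10^-9
Ka = [H+]²/(0.26 − [H+]) = 8.33 × 10^-9
Assume [H+] ≪ 0.26: [H+] ≈ √(8.33 × 10^-9 × 0.26) = 4.65 × 10^-5 M
([H+]/C₀ = 0.018% < 5%, so the approximation holds.)
pH = −log(4.65 × 10^-5) = 4.33

pH = 4.33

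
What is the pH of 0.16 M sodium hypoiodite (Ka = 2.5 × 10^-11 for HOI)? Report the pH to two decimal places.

OI- is the conjugate base of the weak acid HOI.
Kb = Kw/Ka = 1.0×10^-14 / 2.5 × 10^-11 = 4.00 × 10^-4
Kb = [OH-]²/(0.16 − [OH-]) = 4.00 × 10^-4
The 5% rule fails; solving [OH-]² + Kb·[OH-] − Kb·C₀ = 0 exactly:
[OH-] = (−Kb + √(Kb² + 4·Kb·C₀))/2 = 7.80 × 10^-3 M
pOH = 2.11, so pH = 14.00 − pOH = 11.89

pH = 11.89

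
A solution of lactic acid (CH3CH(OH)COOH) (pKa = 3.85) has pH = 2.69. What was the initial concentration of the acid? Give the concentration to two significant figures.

[H+] = 10^(-2.69) = 2.04 × 10^-3 M = x
Ka = 10^(−3.85) = 1.41 × 10^-4
Ka = x²/(C₀ − x) ⇒ C₀ = x + x²/Ka
C₀ = 2.04 × 10^-3 + (2.04 × 10^-3)²/(1.41 × 10^-4) = 3.16 × 10^-2 M

C₀ = 3.2 × 10^-2 M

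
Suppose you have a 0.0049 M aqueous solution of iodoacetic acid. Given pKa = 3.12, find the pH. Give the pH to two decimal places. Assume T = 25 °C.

ICH2COOH ⇌ ICH2COO- + H+
Ka = 10^(−3.12) = 7.59 × 10^-4
From the ICE table, Ka = [H+]²/(0.0049 − [H+]) = 7.59 × 10^-4.
Here C₀/Ka ≈ 6.46, so the small-[H+] approximation fails. Use the quadratic:
[H+] = (−Ka + √(Ka² + 4·Ka·C₀))/2 = 1.59 × 10^-3 M
pH = −log(1.59 × 10^-3) = 2.80

pH = 2.80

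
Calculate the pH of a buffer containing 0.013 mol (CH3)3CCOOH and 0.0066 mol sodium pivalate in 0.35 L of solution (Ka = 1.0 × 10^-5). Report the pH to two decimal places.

pH = 4.71

pKa = −log(1.0 × 10^-5) = 5.000
Henderson–Hasselbalch: pH = pKa + log([(CH3)3CCOO-]/[(CH3)3CCOOH]) = 5.000 + log(0.0066/0.013)
pH = 5.000 + (-0.294) = 4.71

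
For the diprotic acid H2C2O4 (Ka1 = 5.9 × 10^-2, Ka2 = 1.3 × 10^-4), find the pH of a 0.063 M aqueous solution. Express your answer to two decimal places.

Ka1 ≫ Ka2, so treat the first dissociation as the only significant source of H+.
Ka1 = x²/(0.063 − x) = 5.9 × 10^-2
Solving the quadratic: x = (−Ka1 + √(Ka1² + 4·Ka1·C₀))/2 = 3.82 × 10^-2 M
pH = −log(3.82 × 10^-2) = 1.42

pH = 1.42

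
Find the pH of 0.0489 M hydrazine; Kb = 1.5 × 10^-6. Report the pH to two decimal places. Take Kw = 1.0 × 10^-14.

N2H4 + H2O ⇌ N2H5+ + OH-
From the ICE table, Kb = [OH-]²/(0.0489 − [OH-]) = 1.5 × 10^-6.
Neglecting [OH-] in the denominator: [OH-] = √(1.5 × 10^-6 × 0.0489) = 2.71 × 10^-4 M
Check: 0.55% ionized — well under 5%, approximation valid.
pOH = 3.57, so pH = 14.00 − pOH = 10.43

pH = 10.43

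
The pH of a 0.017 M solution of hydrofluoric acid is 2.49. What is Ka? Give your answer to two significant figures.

Ka = 7.6 × 10^-4

[H+] = 10^(-2.49) = 3.24 × 10^-3 M
At equilibrium [HA] = 0.017 − 3.24 × 10^-3 = 1.38 × 10^-2 M
Ka = [H+][A-]/[HA] = (3.24 × 10^-3)² / 1.38 × 10^-2 = 7.6 × 10^-4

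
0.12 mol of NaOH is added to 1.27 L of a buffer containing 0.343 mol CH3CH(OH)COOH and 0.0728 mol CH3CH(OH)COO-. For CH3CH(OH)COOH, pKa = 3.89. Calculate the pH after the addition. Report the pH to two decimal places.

OH- converts CH3CH(OH)COOH to CH3CH(OH)COO-: CH3CH(OH)COOH → 0.223 mol, CH3CH(OH)COO- → 0.193 mol.
pH = pKa + log(n_CH3CH(OH)COO-/n_CH3CH(OH)COOH) = 3.89 + log(0.193/0.223) = 3.89 + (-0.063)

pH = 3.83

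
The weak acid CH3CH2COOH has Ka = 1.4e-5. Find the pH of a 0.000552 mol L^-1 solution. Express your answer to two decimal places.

CH3CH2COOH ⇌ CH3CH2COO- + H+
From the ICE table, Ka = [H+]²/(0.000552 − [H+]) = 1.4 × 10^-5.
The 5% rule fails; solving [H+]² + Ka·[H+] − Ka·C₀ = 0 exactly:
[H+] = [−1.4e-05 + √(1.4e-05² + 3.09e-08)]/2 = 8.12 × 10^-5 M
pH = −log[H+] = −log(8.12 × 10^-5) = 4.09

pH = 4.09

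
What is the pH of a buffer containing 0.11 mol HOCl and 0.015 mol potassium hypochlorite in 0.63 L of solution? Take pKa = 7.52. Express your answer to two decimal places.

pH = pKa + log([A⁻]/[HA]) = 7.52 + log(0.015/0.11)
pH = 7.52 + (-0.865) = 6.65

pH = 6.65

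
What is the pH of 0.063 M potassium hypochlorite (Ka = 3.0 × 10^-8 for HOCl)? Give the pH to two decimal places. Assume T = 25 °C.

pH = 10.16

OCl- is the conjugate base of the weak acid HOCl.
Kb = Kw/Ka = 1.0×10^-14 / 3.0 × 10^-8 = 3.33 × 10^-7
From the ICE table, Kb = x²/(0.063 − x) = 3.33 × 10^-7.
Assume x ≪ 0.063: x ≈ √(3.33 × 10^-7 × 0.063) = 1.45 × 10^-4 M
pOH = −log(1.45 × 10^-4) = 3.84; pH = 14.00 − 3.84 = 10.16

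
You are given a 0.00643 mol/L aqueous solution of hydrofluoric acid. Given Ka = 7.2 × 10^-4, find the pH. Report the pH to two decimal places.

HF ⇌ F- + H+
From the ICE table, Ka = [H+]²/(0.00643 − [H+]) = 7.2 × 10^-4.
Here C₀/Ka ≈ 8.93, so the small-[H+] approximation fails. Use the quadratic:
[H+] = [−0.00072 + √(0.00072² + 1.85e-05)]/2 = 1.82 × 10^-3 M
pH = −log(1.82 × 10^-3) = 2.74

pH = 2.74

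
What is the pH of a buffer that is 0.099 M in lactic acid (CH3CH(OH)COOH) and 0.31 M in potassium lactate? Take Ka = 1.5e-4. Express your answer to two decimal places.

pKa = −log(1.5 × 10^-4) = 3.824
Using pH = pKa + log([base]/[acid]) with [base]/[acid] = 0.31/0.099:
pH = 3.824 + (+0.496) = 4.32

pH = 4.32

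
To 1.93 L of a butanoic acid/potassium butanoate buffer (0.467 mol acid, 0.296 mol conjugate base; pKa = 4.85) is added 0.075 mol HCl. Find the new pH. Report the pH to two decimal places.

pH = 4.46

Added H+ converts CH3(CH2)2COO- to CH3(CH2)2COOH: CH3(CH2)2COOH → 0.542 mol, CH3(CH2)2COO- → 0.221 mol.
Henderson–Hasselbalch with mole ratio 0.221/0.542: pH = 4.85 + (-0.390)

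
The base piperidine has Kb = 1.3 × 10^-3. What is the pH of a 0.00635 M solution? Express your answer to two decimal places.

C5H10NH + H2O ⇌ C5H10NH2+ + OH-
From the ICE table, Kb = [OH-]²/(0.00635 − [OH-]) = 1.3 × 10^-3.
The 5% rule fails; solving [OH-]² + Kb·[OH-] − Kb·C₀ = 0 exactly:
[OH-] = [−0.0013 + √(0.0013² + 3.3e-05)]/2 = 2.30 × 10^-3 M
pOH = −log(2.30 × 10^-3) = 2.64; pH = 14.00 − 2.64 = 11.36

pH = 11.36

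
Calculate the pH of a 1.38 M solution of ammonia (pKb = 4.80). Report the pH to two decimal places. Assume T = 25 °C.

NH3 + H2O ⇌ NH4+ + OH-
Kb = 10^(−4.80) = 1.58 × 10^-5
Let x = [OH-] at equilibrium. Kb = x²/(1.38 − x).
Assume x ≪ 1.38: x ≈ √(1.58 × 10^-5 × 1.38) = 4.67 × 10^-3 M
(x/C₀ = 0.34% < 5%, so the approximation holds.)
pOH = −log(4.67 × 10^-3) = 2.33; pH = 14.00 − 2.33 = 11.67

pH = 11.67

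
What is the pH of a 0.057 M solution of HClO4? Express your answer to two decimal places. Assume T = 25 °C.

pH = 1.24

HClO4 is a strong acid and dissociates completely, so [H+] = 0.057 M.
pH = -log(0.057) = 1.24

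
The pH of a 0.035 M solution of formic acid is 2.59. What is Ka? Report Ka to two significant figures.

Ka = 2.0 × 10^-4

[H+] = 10^(-2.59) = 2.57 × 10^-3 M
At equilibrium [HA] = 0.035 − 2.57 × 10^-3 = 3.24 × 10^-2 M
Ka = [H+][A-]/[HA] = (2.57 × 10^-3)² / 3.24 × 10^-2 = 2.0 × 10^-4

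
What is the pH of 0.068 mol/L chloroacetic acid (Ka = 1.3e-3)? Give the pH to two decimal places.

ClCH2COOH ⇌ ClCH2COO- + H+
Let x = [H+] at equilibrium. Ka = x²/(0.068 − x).
Here C₀/Ka ≈ 52.3, so the small-x approximation fails. Use the quadratic:
x = (−Ka + √(Ka² + 4·Ka·C₀))/2 = 8.77 × 10^-3 M
pH = −log[H+] = −log(8.77 × 10^-3) = 2.06

pH = 2.06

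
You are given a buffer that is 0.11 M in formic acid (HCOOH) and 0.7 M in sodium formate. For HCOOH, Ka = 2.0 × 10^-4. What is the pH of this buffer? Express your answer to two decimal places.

pH = 4.50

pKa = −log(2.0 × 10^-4) = 3.699
Henderson–Hasselbalch: pH = pKa + log([HCOO-]/[HCOOH]) = 3.699 + log(0.7/0.11)
pH = 3.699 + (+0.804) = 4.50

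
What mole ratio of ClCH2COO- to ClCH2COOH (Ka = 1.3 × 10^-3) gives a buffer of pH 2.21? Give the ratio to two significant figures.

ratio = 0.21

pKa = -log(1.3 × 10^-3) = 2.886
pH = pKa + log(r) ⇒ log(r) = 2.21 − 2.886 = -0.676
r = [ClCH2COO-]/[ClCH2COOH] = 10^(-0.676) = 0.211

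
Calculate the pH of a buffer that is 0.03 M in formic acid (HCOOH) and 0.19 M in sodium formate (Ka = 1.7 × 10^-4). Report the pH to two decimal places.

pKa = −log(1.7 × 10^-4) = 3.770
pH = pKa + log([A⁻]/[HA]) = 3.770 + log(0.19/0.03)
pH = 3.770 + (+0.802) = 4.57

pH = 4.57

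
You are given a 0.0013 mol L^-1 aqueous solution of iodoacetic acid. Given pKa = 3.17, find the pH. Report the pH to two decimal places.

pH = 3.18

ICH2COOH ⇌ ICH2COO- + H+
Ka = 10^(−3.17) = 6.76 × 10^-4
Ka = x²/(0.0013 − x) = 6.76 × 10^-4
The 5% rule fails; solving x² + Ka·x − Ka·C₀ = 0 exactly:
x = (−Ka + √(Ka² + 4·Ka·C₀))/2 = 6.59 × 10^-4 M
pH = −log[H+] = −log(6.59 × 10^-4) = 3.18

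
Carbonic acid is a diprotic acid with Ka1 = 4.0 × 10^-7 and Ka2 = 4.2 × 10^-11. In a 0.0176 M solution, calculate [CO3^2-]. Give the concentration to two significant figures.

4.2 × 10^-11 M

First ionization gives [H+] ≈ [HCO3-] = 8.39 × 10^-5 M.
Second step: Ka2 = [H+][CO3^2-]/[HCO3-] ≈ [CO3^2-] (since [H+] ≈ [HCO3-]).
So [CO3^2-] ≈ Ka2.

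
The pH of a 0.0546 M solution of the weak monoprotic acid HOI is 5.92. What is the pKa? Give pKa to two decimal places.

pKa = 10.58

[H+] = 10^(-5.92) = 1.20 × 10^-6 M
At equilibrium [HA] = 0.0546 − 1.20 × 10^-6 = 5.46 × 10^-2 M
Ka = [H+][A-]/[HA] = (1.20 × 10^-6)² / 5.46 × 10^-2 = 2.64 × 10^-11
pKa = -log(2.64 × 10^-11) = 10.58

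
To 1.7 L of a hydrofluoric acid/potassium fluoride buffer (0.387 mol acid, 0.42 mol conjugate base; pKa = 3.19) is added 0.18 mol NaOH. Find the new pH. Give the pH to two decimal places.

OH- converts HF to F-: HF → 0.207 mol, F- → 0.6 mol.
pH = pKa + log([A⁻]/[HA]) = 3.19 + log(0.6/0.207) = 3.19 +0.462

pH = 3.65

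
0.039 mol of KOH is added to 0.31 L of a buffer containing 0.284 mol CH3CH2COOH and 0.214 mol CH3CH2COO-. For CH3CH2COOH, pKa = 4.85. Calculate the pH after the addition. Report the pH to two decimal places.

pH = 4.86

After neutralization: n(CH3CH2COOH) = 0.245 mol, n(CH3CH2COO-) = 0.253 mol.
pH = pKa + log(n_CH3CH2COO-/n_CH3CH2COOH) = 4.85 + log(0.253/0.245) = 4.85 + (+0.014)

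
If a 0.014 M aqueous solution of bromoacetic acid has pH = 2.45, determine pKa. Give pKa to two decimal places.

[H+] = 10^(-2.45) = 3.55 × 10^-3 M
At equilibrium [HA] = 0.014 − 3.55 × 10^-3 = 1.05 × 10^-2 M
Ka = [H+][A-]/[HA] = (3.55 × 10^-3)² / 1.05 × 10^-2 = 1.20 × 10^-3
pKa = -log(1.20 × 10^-3) = 2.92

pKa = 2.92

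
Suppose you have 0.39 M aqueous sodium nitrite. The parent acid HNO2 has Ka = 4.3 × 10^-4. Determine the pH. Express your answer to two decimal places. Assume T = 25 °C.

NO2- is the conjugate base of the weak acid HNO2.
Kb = Kw/Ka = 1.0×10^-14 / 4.3 × 10^-4 = 2.33 × 10^-11
From the ICE table, Kb = x²/(0.39 − x) = 2.33 × 10^-11.
Since Kb ≪ C₀, x ≈ √(Kb·C₀) = 3.01 × 10^-6 M.
(x/C₀ = 0.00077% < 5%, so the approximation holds.)
pOH = −log(3.01 × 10^-6) = 5.52; pH = 14.00 − 5.52 = 8.48

pH = 8.48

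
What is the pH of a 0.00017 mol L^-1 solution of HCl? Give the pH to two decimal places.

HCl is a strong acid and dissociates completely, so [H+] = 0.00017 M.
pH = -log(0.00017) = 3.77

pH = 3.77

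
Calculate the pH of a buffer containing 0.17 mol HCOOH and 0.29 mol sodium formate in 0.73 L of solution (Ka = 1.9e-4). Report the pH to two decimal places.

pKa = −log(1.9 × 10^-4) = 3.721
Using pH = pKa + log([base]/[acid]) with [base]/[acid] = 0.29/0.17:
pH = 3.721 + (+0.232) = 3.95

pH = 3.95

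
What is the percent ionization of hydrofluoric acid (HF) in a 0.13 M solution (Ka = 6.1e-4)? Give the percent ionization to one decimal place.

HF ⇌ F- + H+; let x = [H+] at equilibrium.
Solve x² + 0.00061x − 7.93e-05 = 0 → x = 8.61 × 10^-3 M
Fraction ionized = 8.61 × 10^-3 / 0.13 = 0.0662 → 6.6%

6.6%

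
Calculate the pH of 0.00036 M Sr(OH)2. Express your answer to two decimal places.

pH = 10.86

Sr(OH)2 is a strong base (each formula unit releases 2 OH-); [OH-] = 0.00072 M.
pOH = -log(0.00072) = 3.14
pH = 14.00 - 3.14 = 10.86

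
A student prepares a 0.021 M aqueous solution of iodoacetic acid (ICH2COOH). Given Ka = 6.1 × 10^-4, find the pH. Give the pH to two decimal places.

pH = 2.48

ICH2COOH ⇌ ICH2COO- + H+
From the ICE table, Ka = [H+]²/(0.021 − [H+]) = 6.1 × 10^-4.
The 5% rule fails; solving [H+]² + Ka·[H+] − Ka·C₀ = 0 exactly:
[H+] = [−0.00061 + √(0.00061² + 5.12e-05)]/2 = 3.29 × 10^-3 M
pH = −log(3.29 × 10^-3) = 2.48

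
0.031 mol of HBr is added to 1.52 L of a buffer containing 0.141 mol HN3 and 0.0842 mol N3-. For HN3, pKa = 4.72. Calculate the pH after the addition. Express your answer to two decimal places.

Added H+ converts N3- to HN3: HN3 → 0.172 mol, N3- → 0.0532 mol.
pH = pKa + log(n_N3-/n_HN3) = 4.72 + log(0.0532/0.172) = 4.72 + (-0.510)

pH = 4.21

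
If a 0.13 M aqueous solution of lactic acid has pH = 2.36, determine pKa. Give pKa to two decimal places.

[H+] = 10^(-2.36) = 4.37 × 10^-3 M
At equilibrium [HA] = 0.13 − 4.37 × 10^-3 = 1.26 × 10^-1 M
Ka = [H+][A-]/[HA] = (4.37 × 10^-3)² / 1.26 × 10^-1 = 1.52 × 10^-4
pKa = -log(1.52 × 10^-4) = 3.82

pKa = 3.82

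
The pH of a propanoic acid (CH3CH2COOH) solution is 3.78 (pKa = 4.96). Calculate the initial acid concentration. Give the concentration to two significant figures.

C₀ = 2.7 × 10^-3 M

[H+] = 10^(-3.78) = 1.66 × 10^-4 M = x
Ka = 10^(−4.96) = 1.10 × 10^-5
Ka = x²/(C₀ − x) ⇒ C₀ = x + x²/Ka
C₀ = 1.66 × 10^-4 + (1.66 × 10^-4)²/(1.10 × 10^-5) = 2.67 × 10^-3 M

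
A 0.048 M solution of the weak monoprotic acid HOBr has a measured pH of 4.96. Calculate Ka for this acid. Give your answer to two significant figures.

Ka = 2.5 × 10^-9

[H+] = 10^(-4.96) = 1.10 × 10^-5 M
At equilibrium [HA] = 0.048 − 1.10 × 10^-5 = 4.80 × 10^-2 M
Ka = [H+][A-]/[HA] = (1.10 × 10^-5)² / 4.80 × 10^-2 = 2.5 × 10^-9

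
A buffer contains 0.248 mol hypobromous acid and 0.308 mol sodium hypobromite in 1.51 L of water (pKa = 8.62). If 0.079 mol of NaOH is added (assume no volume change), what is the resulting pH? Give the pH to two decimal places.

pH = 8.98

OH- converts HOBr to OBr-: HOBr → 0.169 mol, OBr- → 0.387 mol.
Henderson–Hasselbalch with mole ratio 0.387/0.169: pH = 8.62 + (+0.360)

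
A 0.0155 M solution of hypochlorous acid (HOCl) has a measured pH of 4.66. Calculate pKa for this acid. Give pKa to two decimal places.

[H+] = 10^(-4.66) = 2.19 × 10^-5 M
At equilibrium [HA] = 0.0155 − 2.19 × 10^-5 = 1.55 × 10^-2 M
Ka = [H+][A-]/[HA] = (2.19 × 10^-5)² / 1.55 × 10^-2 = 3.09 × 10^-8
pKa = -log(3.09 × 10^-8) = 7.51

pKa = 7.51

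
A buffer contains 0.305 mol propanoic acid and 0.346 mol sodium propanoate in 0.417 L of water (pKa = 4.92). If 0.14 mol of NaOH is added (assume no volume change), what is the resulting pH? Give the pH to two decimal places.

After neutralization: n(CH3CH2COOH) = 0.165 mol, n(CH3CH2COO-) = 0.486 mol.
pH = pKa + log(n_CH3CH2COO-/n_CH3CH2COOH) = 4.92 + log(0.486/0.165) = 4.92 + (+0.469)

pH = 5.39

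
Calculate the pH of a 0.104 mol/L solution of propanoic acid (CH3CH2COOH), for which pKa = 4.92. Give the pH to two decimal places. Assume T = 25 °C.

CH3CH2COOH ⇌ CH3CH2COO- + H+
Ka = 10^(−4.92) = 1.20 × 10^-5
Ka = x²/(0.104 − x) = 1.20 × 10^-5
Since Ka ≪ C₀, x ≈ √(Ka·C₀) = 1.12 × 10^-3 M.
pH = −log(1.12 × 10^-3) = 2.95

pH = 2.95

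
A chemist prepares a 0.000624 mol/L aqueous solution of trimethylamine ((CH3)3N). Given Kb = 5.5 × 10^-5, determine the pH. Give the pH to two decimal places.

(CH3)3N + H2O ⇌ (CH3)3NH+ + OH-
From the ICE table, Kb = x²/(0.000624 − x) = 5.5 × 10^-5.
Here C₀/Kb ≈ 11.3, so the small-x approximation fails. Use the quadratic:
x = (−Kb + √(Kb² + 4·Kb·C₀))/2 = 1.60 × 10^-4 M
pOH = 3.80, so pH = 14.00 − pOH = 10.20

pH = 10.20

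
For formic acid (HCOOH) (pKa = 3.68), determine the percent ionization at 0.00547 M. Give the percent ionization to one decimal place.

HCOOH ⇌ HCOO- + H+; let x = [H+] at equilibrium.
Ka = 10^(−3.68) = 2.09 × 10^-4
Ka = x²/(C₀ − x); solving the quadratic gives x = 9.70 × 10^-4 M.
% ionization = x/C₀ × 100% = 9.70 × 10^-4/0.00547 × 100% = 17.7%

17.7%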